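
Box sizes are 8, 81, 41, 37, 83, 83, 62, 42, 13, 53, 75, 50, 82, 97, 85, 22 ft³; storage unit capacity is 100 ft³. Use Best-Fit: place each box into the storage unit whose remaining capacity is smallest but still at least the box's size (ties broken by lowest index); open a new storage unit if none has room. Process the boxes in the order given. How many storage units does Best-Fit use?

11

Put 8 ft³ in storage unit 1; 92 ft³ remain.
Put 81 ft³ in storage unit 1; 11 ft³ remain.
Put 41 ft³ in storage unit 2; 59 ft³ remain.
Put 37 ft³ in storage unit 2; 22 ft³ remain.
Put 83 ft³ in storage unit 3; 17 ft³ remain.
Put 83 ft³ in storage unit 4; 17 ft³ remain.
Put 62 ft³ in storage unit 5; 38 ft³ remain.
Put 42 ft³ in storage unit 6; 58 ft³ remain.
Put 13 ft³ in storage unit 3; 4 ft³ remain.
Put 53 ft³ in storage unit 6; 5 ft³ remain.
Put 75 ft³ in storage unit 7; 25 ft³ remain.
Put 50 ft³ in storage unit 8; 50 ft³ remain.
Put 82 ft³ in storage unit 9; 18 ft³ remain.
Put 97 ft³ in storage unit 10; 3 ft³ remain.
Put 85 ft³ in storage unit 11; 15 ft³ remain.
Put 22 ft³ in storage unit 2; 0 ft³ remain.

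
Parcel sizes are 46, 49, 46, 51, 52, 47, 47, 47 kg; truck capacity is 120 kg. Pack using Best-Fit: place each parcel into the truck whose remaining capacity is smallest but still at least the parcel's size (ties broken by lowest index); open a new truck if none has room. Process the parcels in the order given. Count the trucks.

46 kg → truck 1 (remaining 74 kg)
49 kg → truck 1 (remaining 25 kg)
46 kg → truck 2 (remaining 74 kg)
51 kg → truck 2 (remaining 23 kg)
52 kg → truck 3 (remaining 68 kg)
47 kg → truck 3 (remaining 21 kg)
47 kg → truck 4 (remaining 73 kg)
47 kg → truck 4 (remaining 26 kg)
Final trucks: [46,49] [46,51] [52,47] [47,47].

4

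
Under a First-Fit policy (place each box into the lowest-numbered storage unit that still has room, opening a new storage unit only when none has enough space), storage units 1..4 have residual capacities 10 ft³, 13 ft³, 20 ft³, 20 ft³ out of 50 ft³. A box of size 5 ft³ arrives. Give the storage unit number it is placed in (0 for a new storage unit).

Storage units with room: storage unit 1 (10 ft³), storage unit 2 (13 ft³), storage unit 3 (20 ft³), storage unit 4 (20 ft³).
The first with room is storage unit 1.

1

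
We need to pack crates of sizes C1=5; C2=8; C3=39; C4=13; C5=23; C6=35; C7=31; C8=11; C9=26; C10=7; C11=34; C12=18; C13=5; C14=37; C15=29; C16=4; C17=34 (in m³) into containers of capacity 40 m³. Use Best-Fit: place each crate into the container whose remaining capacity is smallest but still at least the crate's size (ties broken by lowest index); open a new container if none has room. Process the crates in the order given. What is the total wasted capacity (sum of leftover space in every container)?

81

Put C1 (5 m³) in container 1; 35 m³ remain.
Put C2 (8 m³) in container 1; 27 m³ remain.
Put C3 (39 m³) in container 2; 1 m³ remain.
Put C4 (13 m³) in container 1; 14 m³ remain.
Put C5 (23 m³) in container 3; 17 m³ remain.
Put C6 (35 m³) in container 4; 5 m³ remain.
Put C7 (31 m³) in container 5; 9 m³ remain.
Put C8 (11 m³) in container 1; 3 m³ remain.
Put C9 (26 m³) in container 6; 14 m³ remain.
Put C10 (7 m³) in container 5; 2 m³ remain.
Put C11 (34 m³) in container 7; 6 m³ remain.
Put C12 (18 m³) in container 8; 22 m³ remain.
Put C13 (5 m³) in container 4; 0 m³ remain.
Put C14 (37 m³) in container 9; 3 m³ remain.
Put C15 (29 m³) in container 10; 11 m³ remain.
Put C16 (4 m³) in container 7; 2 m³ remain.
Put C17 (34 m³) in container 11; 6 m³ remain.
11 containers × 40 m³ = 440 m³; used 359 m³; unused 81 m³.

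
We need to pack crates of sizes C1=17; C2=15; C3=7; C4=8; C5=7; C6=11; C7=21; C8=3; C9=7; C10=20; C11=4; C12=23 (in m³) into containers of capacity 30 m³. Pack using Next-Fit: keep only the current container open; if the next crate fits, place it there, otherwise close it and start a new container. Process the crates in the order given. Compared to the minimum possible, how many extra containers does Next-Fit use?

Next-Fit: [17] [15,7,8] [7,11] [21,3] [7,20] [4,23] → 6 containers.
Total size 143 m³; any packing needs at least ⌈143/30⌉ = 5 containers.
An optimal packing achieves that bound: [23,7] [21,8] [20,7,3] [17,11] [15,7,4] → 5 containers.
Excess: 6 − 5 = 1.

1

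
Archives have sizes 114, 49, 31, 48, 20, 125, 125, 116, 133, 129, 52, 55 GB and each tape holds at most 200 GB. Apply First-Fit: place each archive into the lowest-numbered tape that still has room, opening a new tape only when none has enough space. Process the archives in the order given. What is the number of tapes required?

tape 1: place 114 GB, 86 GB left
tape 1: place 49 GB, 37 GB left
tape 1: place 31 GB, 6 GB left
tape 2: place 48 GB, 152 GB left
tape 2: place 20 GB, 132 GB left
tape 2: place 125 GB, 7 GB left
tape 3: place 125 GB, 75 GB left
tape 4: place 116 GB, 84 GB left
tape 5: place 133 GB, 67 GB left
tape 6: place 129 GB, 71 GB left
tape 3: place 52 GB, 23 GB left
tape 4: place 55 GB, 29 GB left
Final tapes: [114,49,31] [48,20,125] [125,52] [116,55] [133] [129].

6 tapes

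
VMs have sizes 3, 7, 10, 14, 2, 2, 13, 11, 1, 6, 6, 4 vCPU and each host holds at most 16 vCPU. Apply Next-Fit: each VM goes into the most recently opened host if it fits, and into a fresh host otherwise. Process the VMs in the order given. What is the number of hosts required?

6

host 1: place 3 vCPU, 13 vCPU left
host 1: place 7 vCPU, 6 vCPU left
host 2: place 10 vCPU, 6 vCPU left
host 3: place 14 vCPU, 2 vCPU left
host 3: place 2 vCPU, 0 vCPU left
host 4: place 2 vCPU, 14 vCPU left
host 4: place 13 vCPU, 1 vCPU left
host 5: place 11 vCPU, 5 vCPU left
host 5: place 1 vCPU, 4 vCPU left
host 6: place 6 vCPU, 10 vCPU left
host 6: place 6 vCPU, 4 vCPU left
host 6: place 4 vCPU, 0 vCPU left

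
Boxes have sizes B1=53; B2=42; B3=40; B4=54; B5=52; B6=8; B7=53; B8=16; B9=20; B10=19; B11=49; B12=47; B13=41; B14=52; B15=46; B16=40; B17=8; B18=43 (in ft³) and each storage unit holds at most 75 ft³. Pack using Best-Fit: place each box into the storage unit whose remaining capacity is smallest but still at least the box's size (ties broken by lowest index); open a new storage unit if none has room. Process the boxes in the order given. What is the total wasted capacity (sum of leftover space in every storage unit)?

292

B1 (53 ft³) → storage unit 1 (remaining 22 ft³)
B2 (42 ft³) → storage unit 2 (remaining 33 ft³)
B3 (40 ft³) → storage unit 3 (remaining 35 ft³)
B4 (54 ft³) → storage unit 4 (remaining 21 ft³)
B5 (52 ft³) → storage unit 5 (remaining 23 ft³)
B6 (8 ft³) → storage unit 4 (remaining 13 ft³)
B7 (53 ft³) → storage unit 6 (remaining 22 ft³)
B8 (16 ft³) → storage unit 1 (remaining 6 ft³)
B9 (20 ft³) → storage unit 6 (remaining 2 ft³)
B10 (19 ft³) → storage unit 5 (remaining 4 ft³)
B11 (49 ft³) → storage unit 7 (remaining 26 ft³)
B12 (47 ft³) → storage unit 8 (remaining 28 ft³)
B13 (41 ft³) → storage unit 9 (remaining 34 ft³)
B14 (52 ft³) → storage unit 10 (remaining 23 ft³)
B15 (46 ft³) → storage unit 11 (remaining 29 ft³)
B16 (40 ft³) → storage unit 12 (remaining 35 ft³)
B17 (8 ft³) → storage unit 4 (remaining 5 ft³)
B18 (43 ft³) → storage unit 13 (remaining 32 ft³)
13 storage units × 75 ft³ = 975 ft³; used 683 ft³; unused 292 ft³.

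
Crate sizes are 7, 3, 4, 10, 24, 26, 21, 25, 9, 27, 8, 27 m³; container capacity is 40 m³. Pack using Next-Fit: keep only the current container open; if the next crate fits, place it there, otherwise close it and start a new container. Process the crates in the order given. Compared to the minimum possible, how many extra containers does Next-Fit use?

Next-Fit: [7,3,4,10] [24] [26] [21] [25,9] [27,8] [27] → 7 containers.
6 crates exceed 20 m³ (half the capacity), and no two of those can share a container, so at least 6 containers are needed.
An optimal packing achieves that bound: [27,10,3] [27,9,4] [26,8] [25,7] [24] [21] → 6 containers.
Excess: 7 − 6 = 1.

1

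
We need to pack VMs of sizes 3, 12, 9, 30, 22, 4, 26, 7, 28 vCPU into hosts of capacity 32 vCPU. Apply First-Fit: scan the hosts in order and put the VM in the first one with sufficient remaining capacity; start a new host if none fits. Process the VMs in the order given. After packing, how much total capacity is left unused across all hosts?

19

Put 3 vCPU in host 1; 29 vCPU remain.
Put 12 vCPU in host 1; 17 vCPU remain.
Put 9 vCPU in host 1; 8 vCPU remain.
Put 30 vCPU in host 2; 2 vCPU remain.
Put 22 vCPU in host 3; 10 vCPU remain.
Put 4 vCPU in host 1; 4 vCPU remain.
Put 26 vCPU in host 4; 6 vCPU remain.
Put 7 vCPU in host 3; 3 vCPU remain.
Put 28 vCPU in host 5; 4 vCPU remain.
5 hosts × 32 vCPU = 160 vCPU; used 141 vCPU; unused 19 vCPU.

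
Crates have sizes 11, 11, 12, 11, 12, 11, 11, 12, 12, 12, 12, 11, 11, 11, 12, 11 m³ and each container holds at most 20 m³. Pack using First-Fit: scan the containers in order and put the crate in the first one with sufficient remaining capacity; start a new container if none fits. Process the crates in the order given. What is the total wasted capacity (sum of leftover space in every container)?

137

container 1: place 11 m³, 9 m³ left
container 2: place 11 m³, 9 m³ left
container 3: place 12 m³, 8 m³ left
container 4: place 11 m³, 9 m³ left
container 5: place 12 m³, 8 m³ left
container 6: place 11 m³, 9 m³ left
container 7: place 11 m³, 9 m³ left
container 8: place 12 m³, 8 m³ left
container 9: place 12 m³, 8 m³ left
container 10: place 12 m³, 8 m³ left
container 11: place 12 m³, 8 m³ left
container 12: place 11 m³, 9 m³ left
container 13: place 11 m³, 9 m³ left
container 14: place 11 m³, 9 m³ left
container 15: place 12 m³, 8 m³ left
container 16: place 11 m³, 9 m³ left
16 containers × 20 m³ = 320 m³; used 183 m³; unused 137 m³.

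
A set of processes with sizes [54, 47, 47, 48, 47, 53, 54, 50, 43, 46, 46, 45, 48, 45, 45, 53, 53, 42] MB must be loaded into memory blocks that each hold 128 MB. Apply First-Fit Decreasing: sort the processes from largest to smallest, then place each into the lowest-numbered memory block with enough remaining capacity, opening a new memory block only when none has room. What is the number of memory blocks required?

Sorted descending: 54, 54, 53, 53, 53, 50, 48, 48, 47, 47, 47, 46, 46, 45, 45, 45, 43, 42.
Put 54 MB in memory block 1; 74 MB remain.
Put 54 MB in memory block 1; 20 MB remain.
Put 53 MB in memory block 2; 75 MB remain.
Put 53 MB in memory block 2; 22 MB remain.
Put 53 MB in memory block 3; 75 MB remain.
Put 50 MB in memory block 3; 25 MB remain.
Put 48 MB in memory block 4; 80 MB remain.
Put 48 MB in memory block 4; 32 MB remain.
Put 47 MB in memory block 5; 81 MB remain.
Put 47 MB in memory block 5; 34 MB remain.
Put 47 MB in memory block 6; 81 MB remain.
Put 46 MB in memory block 6; 35 MB remain.
Put 46 MB in memory block 7; 82 MB remain.
Put 45 MB in memory block 7; 37 MB remain.
Put 45 MB in memory block 8; 83 MB remain.
Put 45 MB in memory block 8; 38 MB remain.
Put 43 MB in memory block 9; 85 MB remain.
Put 42 MB in memory block 9; 43 MB remain.

9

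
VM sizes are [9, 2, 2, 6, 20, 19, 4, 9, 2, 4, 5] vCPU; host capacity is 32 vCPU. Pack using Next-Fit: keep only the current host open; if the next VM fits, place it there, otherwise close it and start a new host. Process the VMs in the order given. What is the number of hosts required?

Put 9 vCPU in host 1; 23 vCPU remain.
Put 2 vCPU in host 1; 21 vCPU remain.
Put 2 vCPU in host 1; 19 vCPU remain.
Put 6 vCPU in host 1; 13 vCPU remain.
Put 20 vCPU in host 2; 12 vCPU remain.
Put 19 vCPU in host 3; 13 vCPU remain.
Put 4 vCPU in host 3; 9 vCPU remain.
Put 9 vCPU in host 3; 0 vCPU remain.
Put 2 vCPU in host 4; 30 vCPU remain.
Put 4 vCPU in host 4; 26 vCPU remain.
Put 5 vCPU in host 4; 21 vCPU remain.
Final hosts: [9,2,2,6] [20] [19,4,9] [2,4,5].

4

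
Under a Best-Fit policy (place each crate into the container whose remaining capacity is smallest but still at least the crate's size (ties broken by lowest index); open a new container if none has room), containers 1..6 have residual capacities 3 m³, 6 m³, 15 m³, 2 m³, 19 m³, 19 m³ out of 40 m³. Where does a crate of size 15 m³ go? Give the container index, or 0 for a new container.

3

Containers with room: container 3 (15 m³), container 5 (19 m³), container 6 (19 m³).
Tightest fit is container 3 with 15 m³ free.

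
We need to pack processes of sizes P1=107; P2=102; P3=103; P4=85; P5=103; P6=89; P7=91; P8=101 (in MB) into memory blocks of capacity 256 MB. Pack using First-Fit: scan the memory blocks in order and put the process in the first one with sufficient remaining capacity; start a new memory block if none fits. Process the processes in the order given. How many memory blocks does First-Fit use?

4

memory block 1: place P1 (107 MB), 149 MB left
memory block 1: place P2 (102 MB), 47 MB left
memory block 2: place P3 (103 MB), 153 MB left
memory block 2: place P4 (85 MB), 68 MB left
memory block 3: place P5 (103 MB), 153 MB left
memory block 3: place P6 (89 MB), 64 MB left
memory block 4: place P7 (91 MB), 165 MB left
memory block 4: place P8 (101 MB), 64 MB left
Final memory blocks: [107,102] [103,85] [103,89] [91,101].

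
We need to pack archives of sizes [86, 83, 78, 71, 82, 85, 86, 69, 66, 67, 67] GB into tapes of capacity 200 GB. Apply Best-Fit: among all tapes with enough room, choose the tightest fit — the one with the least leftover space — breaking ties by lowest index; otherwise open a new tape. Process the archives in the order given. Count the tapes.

5

86 GB → tape 1 (remaining 114 GB)
83 GB → tape 1 (remaining 31 GB)
78 GB → tape 2 (remaining 122 GB)
71 GB → tape 2 (remaining 51 GB)
82 GB → tape 3 (remaining 118 GB)
85 GB → tape 3 (remaining 33 GB)
86 GB → tape 4 (remaining 114 GB)
69 GB → tape 4 (remaining 45 GB)
66 GB → tape 5 (remaining 134 GB)
67 GB → tape 5 (remaining 67 GB)
67 GB → tape 5 (remaining 0 GB)
Final tapes: [86,83] [78,71] [82,85] [86,69] [66,67,67].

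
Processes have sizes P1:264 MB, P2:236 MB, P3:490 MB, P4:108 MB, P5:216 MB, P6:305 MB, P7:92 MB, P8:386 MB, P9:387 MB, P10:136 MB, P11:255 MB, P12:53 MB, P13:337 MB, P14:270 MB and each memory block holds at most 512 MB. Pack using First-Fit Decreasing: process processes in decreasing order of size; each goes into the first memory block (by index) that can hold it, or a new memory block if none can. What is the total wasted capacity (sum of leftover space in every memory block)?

Sorted descending: 490, 387, 386, 337, 305, 270, 264, 255, 236, 216, 136, 108, 92, 53.
490 MB → memory block 1 (remaining 22 MB)
387 MB → memory block 2 (remaining 125 MB)
386 MB → memory block 3 (remaining 126 MB)
337 MB → memory block 4 (remaining 175 MB)
305 MB → memory block 5 (remaining 207 MB)
270 MB → memory block 6 (remaining 242 MB)
264 MB → memory block 7 (remaining 248 MB)
255 MB → memory block 8 (remaining 257 MB)
236 MB → memory block 6 (remaining 6 MB)
216 MB → memory block 7 (remaining 32 MB)
136 MB → memory block 4 (remaining 39 MB)
108 MB → memory block 2 (remaining 17 MB)
92 MB → memory block 3 (remaining 34 MB)
53 MB → memory block 5 (remaining 154 MB)
8 memory blocks × 512 MB = 4096 MB; used 3535 MB; unused 561 MB.

561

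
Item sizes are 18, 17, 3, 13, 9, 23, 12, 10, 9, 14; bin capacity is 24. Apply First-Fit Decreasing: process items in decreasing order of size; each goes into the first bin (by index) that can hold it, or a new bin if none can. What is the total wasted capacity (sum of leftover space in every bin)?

Sorted descending: 23, 18, 17, 14, 13, 12, 10, 9, 9, 3.
23 → bin 1 (remaining 1)
18 → bin 2 (remaining 6)
17 → bin 3 (remaining 7)
14 → bin 4 (remaining 10)
13 → bin 5 (remaining 11)
12 → bin 6 (remaining 12)
10 → bin 4 (remaining 0)
9 → bin 5 (remaining 2)
9 → bin 6 (remaining 3)
3 → bin 2 (remaining 3)
6 bins × 24 = 144; used 128; unused 16.

16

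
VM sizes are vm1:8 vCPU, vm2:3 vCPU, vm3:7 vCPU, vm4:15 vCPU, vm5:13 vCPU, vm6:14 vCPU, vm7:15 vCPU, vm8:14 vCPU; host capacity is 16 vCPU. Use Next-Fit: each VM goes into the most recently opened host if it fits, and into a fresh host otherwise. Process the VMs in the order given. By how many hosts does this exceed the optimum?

Next-Fit: [8,3] [7] [15] [13] [14] [15] [14] → 7 hosts.
Total size 89 vCPU; any packing needs at least ⌈89/16⌉ = 6 hosts.
An optimal packing achieves that bound: [15] [15] [14] [14] [13,3] [8,7] → 6 hosts.
Excess: 7 − 6 = 1.

1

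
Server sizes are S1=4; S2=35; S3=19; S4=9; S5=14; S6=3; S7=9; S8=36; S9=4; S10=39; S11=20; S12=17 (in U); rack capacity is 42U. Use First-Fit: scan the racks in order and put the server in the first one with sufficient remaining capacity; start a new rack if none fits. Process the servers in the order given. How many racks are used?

6

rack 1: place S1 (4U), 38U left
rack 1: place S2 (35U), 3U left
rack 2: place S3 (19U), 23U left
rack 2: place S4 (9U), 14U left
rack 2: place S5 (14U), 0U left
rack 1: place S6 (3U), 0U left
rack 3: place S7 (9U), 33U left
rack 4: place S8 (36U), 6U left
rack 3: place S9 (4U), 29U left
rack 5: place S10 (39U), 3U left
rack 3: place S11 (20U), 9U left
rack 6: place S12 (17U), 25U left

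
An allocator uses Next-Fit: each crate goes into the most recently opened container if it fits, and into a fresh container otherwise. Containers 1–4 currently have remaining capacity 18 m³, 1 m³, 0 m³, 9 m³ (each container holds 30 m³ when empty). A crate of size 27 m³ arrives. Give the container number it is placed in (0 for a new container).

0

Next-Fit only looks at container 4, which has 9 m³ free.
27 m³ does not fit, so a new container is opened.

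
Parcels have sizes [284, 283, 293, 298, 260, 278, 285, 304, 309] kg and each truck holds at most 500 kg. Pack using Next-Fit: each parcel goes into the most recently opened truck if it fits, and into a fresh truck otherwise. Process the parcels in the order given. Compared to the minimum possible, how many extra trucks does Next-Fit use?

0

Next-Fit: [284] [283] [293] [298] [260] [278] [285] [304] [309] → 9 trucks.
9 parcels exceed 250 kg (half the capacity), and no two of those can share a truck, so at least 9 trucks are needed.
So 9 is already optimal.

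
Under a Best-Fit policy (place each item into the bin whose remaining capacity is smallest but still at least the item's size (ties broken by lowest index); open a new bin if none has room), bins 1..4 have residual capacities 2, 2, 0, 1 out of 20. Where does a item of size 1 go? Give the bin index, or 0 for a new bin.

Bins with room: bin 1 (2), bin 2 (2), bin 4 (1).
Tightest fit is bin 4 with 1 free.

4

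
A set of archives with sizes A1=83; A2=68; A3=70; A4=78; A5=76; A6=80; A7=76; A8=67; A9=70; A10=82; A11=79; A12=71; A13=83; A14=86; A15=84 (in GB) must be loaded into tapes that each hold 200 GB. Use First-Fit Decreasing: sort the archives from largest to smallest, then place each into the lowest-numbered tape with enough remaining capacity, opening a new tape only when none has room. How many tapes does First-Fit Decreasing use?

Sorted descending: 86, 84, 83, 83, 82, 80, 79, 78, 76, 76, 71, 70, 70, 68, 67.
Put 86 GB in tape 1; 114 GB remain.
Put 84 GB in tape 1; 30 GB remain.
Put 83 GB in tape 2; 117 GB remain.
Put 83 GB in tape 2; 34 GB remain.
Put 82 GB in tape 3; 118 GB remain.
Put 80 GB in tape 3; 38 GB remain.
Put 79 GB in tape 4; 121 GB remain.
Put 78 GB in tape 4; 43 GB remain.
Put 76 GB in tape 5; 124 GB remain.
Put 76 GB in tape 5; 48 GB remain.
Put 71 GB in tape 6; 129 GB remain.
Put 70 GB in tape 6; 59 GB remain.
Put 70 GB in tape 7; 130 GB remain.
Put 68 GB in tape 7; 62 GB remain.
Put 67 GB in tape 8; 133 GB remain.
Final tapes: [86,84] [83,83] [82,80] [79,78] [76,76] [71,70] [70,68] [67].

8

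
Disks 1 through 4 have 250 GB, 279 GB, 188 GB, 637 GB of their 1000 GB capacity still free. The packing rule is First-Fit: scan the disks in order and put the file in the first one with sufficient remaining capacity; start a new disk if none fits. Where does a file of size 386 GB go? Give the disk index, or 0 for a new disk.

Disks with room: disk 4 (637 GB).
The first with room is disk 4.

4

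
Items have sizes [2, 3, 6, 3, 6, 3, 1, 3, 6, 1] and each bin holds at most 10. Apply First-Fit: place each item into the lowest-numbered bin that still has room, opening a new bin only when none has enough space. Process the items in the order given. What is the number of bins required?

4

Put 2 in bin 1; 8 remain.
Put 3 in bin 1; 5 remain.
Put 6 in bin 2; 4 remain.
Put 3 in bin 1; 2 remain.
Put 6 in bin 3; 4 remain.
Put 3 in bin 2; 1 remain.
Put 1 in bin 1; 1 remain.
Put 3 in bin 3; 1 remain.
Put 6 in bin 4; 4 remain.
Put 1 in bin 1; 0 remain.
Final bins: [2,3,3,1,1] [6,3] [6,3] [6].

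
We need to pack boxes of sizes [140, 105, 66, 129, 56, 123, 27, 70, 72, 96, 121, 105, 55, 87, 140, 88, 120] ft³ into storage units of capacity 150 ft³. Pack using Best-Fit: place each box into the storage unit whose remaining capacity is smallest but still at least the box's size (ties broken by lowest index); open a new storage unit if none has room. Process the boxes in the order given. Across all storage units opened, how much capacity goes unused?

140 ft³ → storage unit 1 (remaining 10 ft³)
105 ft³ → storage unit 2 (remaining 45 ft³)
66 ft³ → storage unit 3 (remaining 84 ft³)
129 ft³ → storage unit 4 (remaining 21 ft³)
56 ft³ → storage unit 3 (remaining 28 ft³)
123 ft³ → storage unit 5 (remaining 27 ft³)
27 ft³ → storage unit 5 (remaining 0 ft³)
70 ft³ → storage unit 6 (remaining 80 ft³)
72 ft³ → storage unit 6 (remaining 8 ft³)
96 ft³ → storage unit 7 (remaining 54 ft³)
121 ft³ → storage unit 8 (remaining 29 ft³)
105 ft³ → storage unit 9 (remaining 45 ft³)
55 ft³ → storage unit 10 (remaining 95 ft³)
87 ft³ → storage unit 10 (remaining 8 ft³)
140 ft³ → storage unit 11 (remaining 10 ft³)
88 ft³ → storage unit 12 (remaining 62 ft³)
120 ft³ → storage unit 13 (remaining 30 ft³)
13 storage units × 150 ft³ = 1950 ft³; used 1600 ft³; unused 350 ft³.

350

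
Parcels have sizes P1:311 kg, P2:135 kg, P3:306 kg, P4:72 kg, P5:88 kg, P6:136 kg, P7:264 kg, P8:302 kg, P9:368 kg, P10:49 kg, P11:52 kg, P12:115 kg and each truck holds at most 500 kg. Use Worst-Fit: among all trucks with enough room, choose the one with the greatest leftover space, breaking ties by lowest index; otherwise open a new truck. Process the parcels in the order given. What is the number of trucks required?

5

Put P1 (311 kg) in truck 1; 189 kg remain.
Put P2 (135 kg) in truck 1; 54 kg remain.
Put P3 (306 kg) in truck 2; 194 kg remain.
Put P4 (72 kg) in truck 2; 122 kg remain.
Put P5 (88 kg) in truck 2; 34 kg remain.
Put P6 (136 kg) in truck 3; 364 kg remain.
Put P7 (264 kg) in truck 3; 100 kg remain.
Put P8 (302 kg) in truck 4; 198 kg remain.
Put P9 (368 kg) in truck 5; 132 kg remain.
Put P10 (49 kg) in truck 4; 149 kg remain.
Put P11 (52 kg) in truck 4; 97 kg remain.
Put P12 (115 kg) in truck 5; 17 kg remain.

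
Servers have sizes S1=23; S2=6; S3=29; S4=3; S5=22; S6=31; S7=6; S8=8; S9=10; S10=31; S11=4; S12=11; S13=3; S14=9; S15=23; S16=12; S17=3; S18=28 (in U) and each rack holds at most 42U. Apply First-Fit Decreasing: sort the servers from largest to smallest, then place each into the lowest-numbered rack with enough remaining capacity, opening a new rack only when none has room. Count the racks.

7

Sorted descending: 31, 31, 29, 28, 23, 23, 22, 12, 11, 10, 9, 8, 6, 6, 4, 3, 3, 3.
rack 1: place 31U, 11U left
rack 2: place 31U, 11U left
rack 3: place 29U, 13U left
rack 4: place 28U, 14U left
rack 5: place 23U, 19U left
rack 6: place 23U, 19U left
rack 7: place 22U, 20U left
rack 3: place 12U, 1U left
rack 1: place 11U, 0U left
rack 2: place 10U, 1U left
rack 4: place 9U, 5U left
rack 5: place 8U, 11U left
rack 5: place 6U, 5U left
rack 6: place 6U, 13U left
rack 4: place 4U, 1U left
rack 5: place 3U, 2U left
rack 6: place 3U, 10U left
rack 6: place 3U, 7U left
Final racks: [31,11] [31,10] [29,12] [28,9,4] [23,8,6,3] [23,6,3,3] [22].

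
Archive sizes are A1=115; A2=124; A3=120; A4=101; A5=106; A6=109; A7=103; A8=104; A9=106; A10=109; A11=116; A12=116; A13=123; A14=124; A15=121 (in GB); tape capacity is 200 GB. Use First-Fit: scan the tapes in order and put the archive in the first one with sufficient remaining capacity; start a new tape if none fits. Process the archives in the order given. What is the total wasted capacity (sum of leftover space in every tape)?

1303

Put A1 (115 GB) in tape 1; 85 GB remain.
Put A2 (124 GB) in tape 2; 76 GB remain.
Put A3 (120 GB) in tape 3; 80 GB remain.
Put A4 (101 GB) in tape 4; 99 GB remain.
Put A5 (106 GB) in tape 5; 94 GB remain.
Put A6 (109 GB) in tape 6; 91 GB remain.
Put A7 (103 GB) in tape 7; 97 GB remain.
Put A8 (104 GB) in tape 8; 96 GB remain.
Put A9 (106 GB) in tape 9; 94 GB remain.
Put A10 (109 GB) in tape 10; 91 GB remain.
Put A11 (116 GB) in tape 11; 84 GB remain.
Put A12 (116 GB) in tape 12; 84 GB remain.
Put A13 (123 GB) in tape 13; 77 GB remain.
Put A14 (124 GB) in tape 14; 76 GB remain.
Put A15 (121 GB) in tape 15; 79 GB remain.
15 tapes × 200 GB = 3000 GB; used 1697 GB; unused 1303 GB.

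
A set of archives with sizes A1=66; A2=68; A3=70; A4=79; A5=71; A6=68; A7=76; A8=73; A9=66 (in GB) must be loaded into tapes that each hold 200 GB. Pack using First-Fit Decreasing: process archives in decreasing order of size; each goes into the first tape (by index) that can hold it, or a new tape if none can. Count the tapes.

4

Sorted descending: 79, 76, 73, 71, 70, 68, 68, 66, 66.
79 GB → tape 1 (remaining 121 GB)
76 GB → tape 1 (remaining 45 GB)
73 GB → tape 2 (remaining 127 GB)
71 GB → tape 2 (remaining 56 GB)
70 GB → tape 3 (remaining 130 GB)
68 GB → tape 3 (remaining 62 GB)
68 GB → tape 4 (remaining 132 GB)
66 GB → tape 4 (remaining 66 GB)
66 GB → tape 4 (remaining 0 GB)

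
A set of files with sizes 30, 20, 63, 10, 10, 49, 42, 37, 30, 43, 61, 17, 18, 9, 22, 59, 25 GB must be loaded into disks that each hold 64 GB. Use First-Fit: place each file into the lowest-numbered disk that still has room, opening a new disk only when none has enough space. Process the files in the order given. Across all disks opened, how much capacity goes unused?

Put 30 GB in disk 1; 34 GB remain.
Put 20 GB in disk 1; 14 GB remain.
Put 63 GB in disk 2; 1 GB remain.
Put 10 GB in disk 1; 4 GB remain.
Put 10 GB in disk 3; 54 GB remain.
Put 49 GB in disk 3; 5 GB remain.
Put 42 GB in disk 4; 22 GB remain.
Put 37 GB in disk 5; 27 GB remain.
Put 30 GB in disk 6; 34 GB remain.
Put 43 GB in disk 7; 21 GB remain.
Put 61 GB in disk 8; 3 GB remain.
Put 17 GB in disk 4; 5 GB remain.
Put 18 GB in disk 5; 9 GB remain.
Put 9 GB in disk 5; 0 GB remain.
Put 22 GB in disk 6; 12 GB remain.
Put 59 GB in disk 9; 5 GB remain.
Put 25 GB in disk 10; 39 GB remain.
10 disks × 64 GB = 640 GB; used 545 GB; unused 95 GB.

95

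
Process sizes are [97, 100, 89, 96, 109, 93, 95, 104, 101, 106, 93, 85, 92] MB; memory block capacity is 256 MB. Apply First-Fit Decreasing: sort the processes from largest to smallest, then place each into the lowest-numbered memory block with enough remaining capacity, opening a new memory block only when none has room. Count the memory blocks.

7

Sorted descending: 109, 106, 104, 101, 100, 97, 96, 95, 93, 93, 92, 89, 85.
109 MB → memory block 1 (remaining 147 MB)
106 MB → memory block 1 (remaining 41 MB)
104 MB → memory block 2 (remaining 152 MB)
101 MB → memory block 2 (remaining 51 MB)
100 MB → memory block 3 (remaining 156 MB)
97 MB → memory block 3 (remaining 59 MB)
96 MB → memory block 4 (remaining 160 MB)
95 MB → memory block 4 (remaining 65 MB)
93 MB → memory block 5 (remaining 163 MB)
93 MB → memory block 5 (remaining 70 MB)
92 MB → memory block 6 (remaining 164 MB)
89 MB → memory block 6 (remaining 75 MB)
85 MB → memory block 7 (remaining 171 MB)
Final memory blocks: [109,106] [104,101] [100,97] [96,95] [93,93] [92,89] [85].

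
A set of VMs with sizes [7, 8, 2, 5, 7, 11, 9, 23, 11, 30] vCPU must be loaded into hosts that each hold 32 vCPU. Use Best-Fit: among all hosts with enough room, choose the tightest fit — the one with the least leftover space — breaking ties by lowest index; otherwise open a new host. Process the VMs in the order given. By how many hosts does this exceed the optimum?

0

Best-Fit: [7,8,2,5,7] [11,9,11] [23] [30] → 4 hosts.
Total size 113 vCPU; any packing needs at least ⌈113/32⌉ = 4 hosts.
So 4 is already optimal.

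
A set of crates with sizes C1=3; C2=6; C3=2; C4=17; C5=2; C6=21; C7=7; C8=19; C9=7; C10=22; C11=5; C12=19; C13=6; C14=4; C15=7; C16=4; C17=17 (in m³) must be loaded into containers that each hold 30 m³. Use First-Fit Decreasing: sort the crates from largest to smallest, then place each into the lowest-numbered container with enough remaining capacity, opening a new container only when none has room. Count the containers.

Sorted descending: 22, 21, 19, 19, 17, 17, 7, 7, 7, 6, 6, 5, 4, 4, 3, 2, 2.
container 1: place 22 m³, 8 m³ left
container 2: place 21 m³, 9 m³ left
container 3: place 19 m³, 11 m³ left
container 4: place 19 m³, 11 m³ left
container 5: place 17 m³, 13 m³ left
container 6: place 17 m³, 13 m³ left
container 1: place 7 m³, 1 m³ left
container 2: place 7 m³, 2 m³ left
container 3: place 7 m³, 4 m³ left
container 4: place 6 m³, 5 m³ left
container 5: place 6 m³, 7 m³ left
container 4: place 5 m³, 0 m³ left
container 3: place 4 m³, 0 m³ left
container 5: place 4 m³, 3 m³ left
container 5: place 3 m³, 0 m³ left
container 2: place 2 m³, 0 m³ left
container 6: place 2 m³, 11 m³ left
Final containers: [22,7] [21,7,2] [19,7,4] [19,6,5] [17,6,4,3] [17,2].

6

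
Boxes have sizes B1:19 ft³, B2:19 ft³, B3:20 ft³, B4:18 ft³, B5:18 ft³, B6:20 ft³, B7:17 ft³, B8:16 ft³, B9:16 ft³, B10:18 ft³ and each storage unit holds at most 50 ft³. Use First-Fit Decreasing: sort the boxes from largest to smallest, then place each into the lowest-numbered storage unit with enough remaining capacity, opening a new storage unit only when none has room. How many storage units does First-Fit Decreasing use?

5

Sorted descending: 20, 20, 19, 19, 18, 18, 18, 17, 16, 16.
Put 20 ft³ in storage unit 1; 30 ft³ remain.
Put 20 ft³ in storage unit 1; 10 ft³ remain.
Put 19 ft³ in storage unit 2; 31 ft³ remain.
Put 19 ft³ in storage unit 2; 12 ft³ remain.
Put 18 ft³ in storage unit 3; 32 ft³ remain.
Put 18 ft³ in storage unit 3; 14 ft³ remain.
Put 18 ft³ in storage unit 4; 32 ft³ remain.
Put 17 ft³ in storage unit 4; 15 ft³ remain.
Put 16 ft³ in storage unit 5; 34 ft³ remain.
Put 16 ft³ in storage unit 5; 18 ft³ remain.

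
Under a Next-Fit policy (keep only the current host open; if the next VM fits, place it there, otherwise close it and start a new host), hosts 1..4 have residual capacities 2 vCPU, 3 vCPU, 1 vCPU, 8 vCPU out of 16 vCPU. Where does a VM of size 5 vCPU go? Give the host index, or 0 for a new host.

Next-Fit only looks at host 4, which has 8 vCPU free.
5 vCPU fits there.

4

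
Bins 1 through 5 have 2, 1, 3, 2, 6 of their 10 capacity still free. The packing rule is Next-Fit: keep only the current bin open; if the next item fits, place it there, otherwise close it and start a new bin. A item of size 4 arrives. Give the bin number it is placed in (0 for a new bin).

Next-Fit only looks at bin 5, which has 6 free.
4 fits there.

5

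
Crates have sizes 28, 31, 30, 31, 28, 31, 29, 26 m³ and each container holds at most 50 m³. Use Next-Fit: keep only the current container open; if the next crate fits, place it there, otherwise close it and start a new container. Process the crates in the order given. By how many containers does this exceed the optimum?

Next-Fit: [28] [31] [30] [31] [28] [31] [29] [26] → 8 containers.
8 crates exceed 25 m³ (half the capacity), and no two of those can share a container, so at least 8 containers are needed.
So 8 is already optimal.

0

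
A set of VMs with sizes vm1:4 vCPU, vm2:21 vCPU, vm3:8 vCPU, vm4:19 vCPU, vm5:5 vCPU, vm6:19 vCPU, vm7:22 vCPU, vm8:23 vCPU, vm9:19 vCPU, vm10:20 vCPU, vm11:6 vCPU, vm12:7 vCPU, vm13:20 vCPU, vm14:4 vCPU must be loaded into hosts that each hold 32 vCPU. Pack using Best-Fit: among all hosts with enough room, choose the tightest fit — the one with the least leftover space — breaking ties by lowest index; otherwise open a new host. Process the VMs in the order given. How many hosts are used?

vm1 (4 vCPU) → host 1 (remaining 28 vCPU)
vm2 (21 vCPU) → host 1 (remaining 7 vCPU)
vm3 (8 vCPU) → host 2 (remaining 24 vCPU)
vm4 (19 vCPU) → host 2 (remaining 5 vCPU)
vm5 (5 vCPU) → host 2 (remaining 0 vCPU)
vm6 (19 vCPU) → host 3 (remaining 13 vCPU)
vm7 (22 vCPU) → host 4 (remaining 10 vCPU)
vm8 (23 vCPU) → host 5 (remaining 9 vCPU)
vm9 (19 vCPU) → host 6 (remaining 13 vCPU)
vm10 (20 vCPU) → host 7 (remaining 12 vCPU)
vm11 (6 vCPU) → host 1 (remaining 1 vCPU)
vm12 (7 vCPU) → host 5 (remaining 2 vCPU)
vm13 (20 vCPU) → host 8 (remaining 12 vCPU)
vm14 (4 vCPU) → host 4 (remaining 6 vCPU)
Final hosts: [4,21,6] [8,19,5] [19] [22,4] [23,7] [19] [20] [20].

8 hosts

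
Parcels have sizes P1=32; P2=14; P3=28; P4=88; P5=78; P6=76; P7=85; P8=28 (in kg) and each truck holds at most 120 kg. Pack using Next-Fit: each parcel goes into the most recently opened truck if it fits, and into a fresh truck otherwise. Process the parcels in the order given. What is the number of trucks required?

Put P1 (32 kg) in truck 1; 88 kg remain.
Put P2 (14 kg) in truck 1; 74 kg remain.
Put P3 (28 kg) in truck 1; 46 kg remain.
Put P4 (88 kg) in truck 2; 32 kg remain.
Put P5 (78 kg) in truck 3; 42 kg remain.
Put P6 (76 kg) in truck 4; 44 kg remain.
Put P7 (85 kg) in truck 5; 35 kg remain.
Put P8 (28 kg) in truck 5; 7 kg remain.

5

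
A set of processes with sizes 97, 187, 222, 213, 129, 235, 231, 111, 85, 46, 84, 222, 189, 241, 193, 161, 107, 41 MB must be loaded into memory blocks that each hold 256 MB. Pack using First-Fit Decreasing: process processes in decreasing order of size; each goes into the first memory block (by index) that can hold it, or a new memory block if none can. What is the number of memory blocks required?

Sorted descending: 241, 235, 231, 222, 222, 213, 193, 189, 187, 161, 129, 111, 107, 97, 85, 84, 46, 41.
241 MB → memory block 1 (remaining 15 MB)
235 MB → memory block 2 (remaining 21 MB)
231 MB → memory block 3 (remaining 25 MB)
222 MB → memory block 4 (remaining 34 MB)
222 MB → memory block 5 (remaining 34 MB)
213 MB → memory block 6 (remaining 43 MB)
193 MB → memory block 7 (remaining 63 MB)
189 MB → memory block 8 (remaining 67 MB)
187 MB → memory block 9 (remaining 69 MB)
161 MB → memory block 10 (remaining 95 MB)
129 MB → memory block 11 (remaining 127 MB)
111 MB → memory block 11 (remaining 16 MB)
107 MB → memory block 12 (remaining 149 MB)
97 MB → memory block 12 (remaining 52 MB)
85 MB → memory block 10 (remaining 10 MB)
84 MB → memory block 13 (remaining 172 MB)
46 MB → memory block 7 (remaining 17 MB)
41 MB → memory block 6 (remaining 2 MB)

13 memory blocks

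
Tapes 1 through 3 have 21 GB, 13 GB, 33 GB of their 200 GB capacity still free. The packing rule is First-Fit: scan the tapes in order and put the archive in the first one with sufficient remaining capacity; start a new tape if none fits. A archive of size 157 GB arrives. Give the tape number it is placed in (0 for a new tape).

0

No tape has ≥ 157 GB free, so a new tape is opened.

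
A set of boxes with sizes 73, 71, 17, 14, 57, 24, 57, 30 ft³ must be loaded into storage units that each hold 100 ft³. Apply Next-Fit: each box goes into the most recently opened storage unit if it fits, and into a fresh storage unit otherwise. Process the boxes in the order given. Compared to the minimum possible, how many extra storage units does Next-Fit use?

Next-Fit: [73] [71,17] [14,57,24] [57,30] → 4 storage units.
Total size 343 ft³; any packing needs at least ⌈343/100⌉ = 4 storage units.
So 4 is already optimal.

0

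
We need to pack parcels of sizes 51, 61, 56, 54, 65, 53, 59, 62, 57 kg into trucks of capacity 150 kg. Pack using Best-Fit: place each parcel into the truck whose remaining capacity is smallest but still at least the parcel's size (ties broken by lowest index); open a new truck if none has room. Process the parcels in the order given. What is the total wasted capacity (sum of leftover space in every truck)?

232

truck 1: place 51 kg, 99 kg left
truck 1: place 61 kg, 38 kg left
truck 2: place 56 kg, 94 kg left
truck 2: place 54 kg, 40 kg left
truck 3: place 65 kg, 85 kg left
truck 3: place 53 kg, 32 kg left
truck 4: place 59 kg, 91 kg left
truck 4: place 62 kg, 29 kg left
truck 5: place 57 kg, 93 kg left
5 trucks × 150 kg = 750 kg; used 518 kg; unused 232 kg.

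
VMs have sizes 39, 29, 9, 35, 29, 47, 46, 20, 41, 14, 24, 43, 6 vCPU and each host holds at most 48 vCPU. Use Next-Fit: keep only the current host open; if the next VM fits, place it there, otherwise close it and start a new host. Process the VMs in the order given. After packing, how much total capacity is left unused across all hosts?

Put 39 vCPU in host 1; 9 vCPU remain.
Put 29 vCPU in host 2; 19 vCPU remain.
Put 9 vCPU in host 2; 10 vCPU remain.
Put 35 vCPU in host 3; 13 vCPU remain.
Put 29 vCPU in host 4; 19 vCPU remain.
Put 47 vCPU in host 5; 1 vCPU remain.
Put 46 vCPU in host 6; 2 vCPU remain.
Put 20 vCPU in host 7; 28 vCPU remain.
Put 41 vCPU in host 8; 7 vCPU remain.
Put 14 vCPU in host 9; 34 vCPU remain.
Put 24 vCPU in host 9; 10 vCPU remain.
Put 43 vCPU in host 10; 5 vCPU remain.
Put 6 vCPU in host 11; 42 vCPU remain.
11 hosts × 48 vCPU = 528 vCPU; used 382 vCPU; unused 146 vCPU.

146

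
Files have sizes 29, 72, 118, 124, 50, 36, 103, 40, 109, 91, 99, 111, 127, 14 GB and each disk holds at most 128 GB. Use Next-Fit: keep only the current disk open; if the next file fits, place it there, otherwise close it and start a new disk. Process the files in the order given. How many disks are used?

12

disk 1: place 29 GB, 99 GB left
disk 1: place 72 GB, 27 GB left
disk 2: place 118 GB, 10 GB left
disk 3: place 124 GB, 4 GB left
disk 4: place 50 GB, 78 GB left
disk 4: place 36 GB, 42 GB left
disk 5: place 103 GB, 25 GB left
disk 6: place 40 GB, 88 GB left
disk 7: place 109 GB, 19 GB left
disk 8: place 91 GB, 37 GB left
disk 9: place 99 GB, 29 GB left
disk 10: place 111 GB, 17 GB left
disk 11: place 127 GB, 1 GB left
disk 12: place 14 GB, 114 GB left
Final disks: [29,72] [118] [124] [50,36] [103] [40] [109] [91] [99] [111] [127] [14].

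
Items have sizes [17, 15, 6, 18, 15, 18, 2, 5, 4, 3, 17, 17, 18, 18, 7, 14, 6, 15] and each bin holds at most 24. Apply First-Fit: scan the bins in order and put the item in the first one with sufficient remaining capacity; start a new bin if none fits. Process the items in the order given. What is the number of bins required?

17 → bin 1 (remaining 7)
15 → bin 2 (remaining 9)
6 → bin 1 (remaining 1)
18 → bin 3 (remaining 6)
15 → bin 4 (remaining 9)
18 → bin 5 (remaining 6)
2 → bin 2 (remaining 7)
5 → bin 2 (remaining 2)
4 → bin 3 (remaining 2)
3 → bin 4 (remaining 6)
17 → bin 6 (remaining 7)
17 → bin 7 (remaining 7)
18 → bin 8 (remaining 6)
18 → bin 9 (remaining 6)
7 → bin 6 (remaining 0)
14 → bin 10 (remaining 10)
6 → bin 4 (remaining 0)
15 → bin 11 (remaining 9)

11 bins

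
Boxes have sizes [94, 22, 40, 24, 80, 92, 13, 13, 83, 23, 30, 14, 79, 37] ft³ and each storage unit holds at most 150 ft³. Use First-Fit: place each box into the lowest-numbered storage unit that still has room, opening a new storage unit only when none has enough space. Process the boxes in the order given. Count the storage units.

94 ft³ → storage unit 1 (remaining 56 ft³)
22 ft³ → storage unit 1 (remaining 34 ft³)
40 ft³ → storage unit 2 (remaining 110 ft³)
24 ft³ → storage unit 1 (remaining 10 ft³)
80 ft³ → storage unit 2 (remaining 30 ft³)
92 ft³ → storage unit 3 (remaining 58 ft³)
13 ft³ → storage unit 2 (remaining 17 ft³)
13 ft³ → storage unit 2 (remaining 4 ft³)
83 ft³ → storage unit 4 (remaining 67 ft³)
23 ft³ → storage unit 3 (remaining 35 ft³)
30 ft³ → storage unit 3 (remaining 5 ft³)
14 ft³ → storage unit 4 (remaining 53 ft³)
79 ft³ → storage unit 5 (remaining 71 ft³)
37 ft³ → storage unit 4 (remaining 16 ft³)
Final storage units: [94,22,24] [40,80,13,13] [92,23,30] [83,14,37] [79].

5 storage units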